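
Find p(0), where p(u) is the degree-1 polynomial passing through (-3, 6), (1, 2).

3

Evaluate each Lagrange basis at u = 0:
L_0(0) = (-1)/[(-4)] = 1/4
L_1(0) = (3)/[(4)] = 3/4
Sum: 6·(1/4) + 2·(3/4) = 3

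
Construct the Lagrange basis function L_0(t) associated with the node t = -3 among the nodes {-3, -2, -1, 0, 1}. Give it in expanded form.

L_0(t) = (1/24)t^4 + (1/12)t^3 - (1/24)t^2 - (1/12)t

L_0(t) = (t + 2)(t + 1)t(t - 1) / [(-1)·(-2)·(-3)·(-4)]
       = (t^4 + 2t^3 - t^2 - 2t) / (24)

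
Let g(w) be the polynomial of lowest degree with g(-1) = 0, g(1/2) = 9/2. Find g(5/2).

Evaluate each Lagrange basis at w = 5/2:
L_0(5/2) = (2)/[(-3/2)] = -4/3
L_1(5/2) = (7/2)/[(3/2)] = 7/3
Sum: 0 + 9/2·(7/3) = 21/2

21/2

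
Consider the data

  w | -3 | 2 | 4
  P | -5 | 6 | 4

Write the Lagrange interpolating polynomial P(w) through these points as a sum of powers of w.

P(w) = -(16/35)w^2 + (61/35)w + 152/35

Build the Lagrange basis polynomials:
L_0(w) = (w - 2)(w - 4) / [35] = (1/35)w^2 - (6/35)w + 8/35
L_1(w) = (w + 3)(w - 4) / [-10] = -(1/10)w^2 + (1/10)w + 6/5
L_2(w) = (w + 3)(w - 2) / [14] = (1/14)w^2 + (1/14)w - 3/7
P(w) = (-5)·L_0 + 6·L_1 + 4·L_2
  (-5)·L_0(w) = -(1/7)w^2 + (6/7)w - 8/7
  6·L_1(w) = -(3/5)w^2 + (3/5)w + 36/5
  4·L_2(w) = (2/7)w^2 + (2/7)w - 12/7
Adding term by term: -(16/35)w^2 + (61/35)w + 152/35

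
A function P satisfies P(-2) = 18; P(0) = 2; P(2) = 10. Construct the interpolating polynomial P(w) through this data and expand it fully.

P(w) = 3w^2 - 2w + 2

Newton's divided differences:
P[-2,0] = (2 - 18) / (0 - (-2)) = -8
P[0,2] = (10 - 2) / (2 - 0) = 4
P[-2,0,2] = (4 - (-8)) / (2 - (-2)) = 3
P(w) = 18 + (-8)·(w + 2) + 3·(w + 2)w
Expanding: P(w) = 3w^2 - 2w + 2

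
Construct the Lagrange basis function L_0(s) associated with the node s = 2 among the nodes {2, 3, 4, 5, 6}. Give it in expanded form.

L_0(s) = (s - 3)(s - 4)(s - 5)(s - 6) / [(-1)·(-2)·(-3)·(-4)]
       = (s^4 - 18s^3 + 119s^2 - 342s + 360) / (24)

L_0(s) = (1/24)s^4 - (3/4)s^3 + (119/24)s^2 - (57/4)s + 15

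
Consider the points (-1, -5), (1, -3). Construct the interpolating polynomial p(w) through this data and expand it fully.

p(w) = w - 4

Build the Lagrange basis polynomials:
L_0(w) = (w - 1) / [-2] = -(1/2)w + 1/2
L_1(w) = (w + 1) / [2] = (1/2)w + 1/2
p(w) = (-5)·L_0 + (-3)·L_1
  (-5)·L_0(w) = (5/2)w - 5/2
  (-3)·L_1(w) = -(3/2)w - 3/2
Adding term by term: w - 4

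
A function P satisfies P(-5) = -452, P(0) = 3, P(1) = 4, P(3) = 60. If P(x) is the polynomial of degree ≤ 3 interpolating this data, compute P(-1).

-4

Using Newton's divided-difference form:
P[-5,0] = (3 - (-452)) / (0 - (-5)) = 91
P[0,1] = (4 - 3) / (1 - 0) = 1
P[1,3] = (60 - 4) / (3 - 1) = 28
P[-5,0,1] = (1 - 91) / (1 - (-5)) = -15
P[0,1,3] = (28 - 1) / (3 - 0) = 9
P[-5,0,1,3] = (9 - (-15)) / (3 - (-5)) = 3
P(-1) = -452 + 91·(4) + (-15)·(4)·(-1) + 3·(4)·(-1)·(-2) = -4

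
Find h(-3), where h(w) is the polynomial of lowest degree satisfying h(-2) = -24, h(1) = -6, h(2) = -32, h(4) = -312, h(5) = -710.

Evaluate each Lagrange basis at w = -3:
L_0(-3) = (-4)·(-5)·(-7)·(-8)/[(-3)·(-4)·(-6)·(-7)] = 20/9
L_1(-3) = (-1)·(-5)·(-7)·(-8)/[(3)·(-1)·(-3)·(-4)] = -70/9
L_2(-3) = (-1)·(-4)·(-7)·(-8)/[(4)·(1)·(-2)·(-3)] = 28/3
L_3(-3) = (-1)·(-4)·(-5)·(-8)/[(6)·(3)·(2)·(-1)] = -40/9
L_4(-3) = (-1)·(-4)·(-5)·(-7)/[(7)·(4)·(3)·(1)] = 5/3
Sum: (-24)·(20/9) + (-6)·(-70/9) + (-32)·(28/3) + (-312)·(-40/9) + (-710)·(5/3) = -102

-102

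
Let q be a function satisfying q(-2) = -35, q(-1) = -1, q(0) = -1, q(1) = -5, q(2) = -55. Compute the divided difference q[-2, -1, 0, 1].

q[-2,-1] = (-1 - (-35)) / (-1 - (-2)) = 34
q[-1,0] = (-1 - (-1)) / (0 - (-1)) = 0
q[0,1] = (-5 - (-1)) / (1 - 0) = -4
q[-2,-1,0] = (0 - 34) / (0 - (-2)) = -17
q[-1,0,1] = (-4 - 0) / (1 - (-1)) = -2
q[-2,-1,0,1] = (-2 - (-17)) / (1 - (-2)) = 5

5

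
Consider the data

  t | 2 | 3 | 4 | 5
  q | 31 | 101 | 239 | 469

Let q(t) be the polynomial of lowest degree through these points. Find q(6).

815

Evaluate each Lagrange basis at t = 6:
L_0(6) = (3)·(2)·(1)/[(-1)·(-2)·(-3)] = -1
L_1(6) = (4)·(2)·(1)/[(1)·(-1)·(-2)] = 4
L_2(6) = (4)·(3)·(1)/[(2)·(1)·(-1)] = -6
L_3(6) = (4)·(3)·(2)/[(3)·(2)·(1)] = 4
Sum: 31·(-1) + 101·(4) + 239·(-6) + 469·(4) = 815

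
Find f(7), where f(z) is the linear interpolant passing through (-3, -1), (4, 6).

Evaluate each Lagrange basis at z = 7:
L_0(7) = (3)/[(-7)] = -3/7
L_1(7) = (10)/[(7)] = 10/7
Sum: (-1)·(-3/7) + 6·(10/7) = 9

9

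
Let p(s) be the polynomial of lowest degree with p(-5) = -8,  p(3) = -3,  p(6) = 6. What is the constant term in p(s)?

-357/44

Build the Lagrange basis polynomials:
L_0(s) = (s - 3)(s - 6) / [88] = (1/88)s^2 - (9/88)s + 9/44
L_1(s) = (s + 5)(s - 6) / [-24] = -(1/24)s^2 + (1/24)s + 5/4
L_2(s) = (s + 5)(s - 3) / [33] = (1/33)s^2 + (2/33)s - 5/11
p(s) = (-8)·L_0 + (-3)·L_1 + 6·L_2
Only the constant term is needed; take it from each L_i and combine:
(-8)·(9/44) + (-3)·(5/4) + 6·(-5/11) = -357/44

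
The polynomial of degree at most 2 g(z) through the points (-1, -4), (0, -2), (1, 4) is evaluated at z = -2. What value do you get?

Evaluate each Lagrange basis at z = -2:
L_0(-2) = (-2)·(-3)/[(-1)·(-2)] = 3
L_1(-2) = (-1)·(-3)/[(1)·(-1)] = -3
L_2(-2) = (-1)·(-2)/[(2)·(1)] = 1
Sum: (-4)·(3) + (-2)·(-3) + 4·(1) = -2

-2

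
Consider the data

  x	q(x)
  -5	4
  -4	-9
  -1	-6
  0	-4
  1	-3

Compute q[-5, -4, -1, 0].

-13/20

q[-5,-4] = (-9 - 4) / (-4 - (-5)) = -13
q[-4,-1] = (-6 - (-9)) / (-1 - (-4)) = 1
q[-1,0] = (-4 - (-6)) / (0 - (-1)) = 2
q[-5,-4,-1] = (1 - (-13)) / (-1 - (-5)) = 7/2
q[-4,-1,0] = (2 - 1) / (0 - (-4)) = 1/4
q[-5,-4,-1,0] = (1/4 - 7/2) / (0 - (-5)) = -13/20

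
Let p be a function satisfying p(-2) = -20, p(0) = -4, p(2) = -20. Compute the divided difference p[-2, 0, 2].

-4

p[-2,0] = (-4 - (-20)) / (0 - (-2)) = 8
p[0,2] = (-20 - (-4)) / (2 - 0) = -8
p[-2,0,2] = (-8 - 8) / (2 - (-2)) = -4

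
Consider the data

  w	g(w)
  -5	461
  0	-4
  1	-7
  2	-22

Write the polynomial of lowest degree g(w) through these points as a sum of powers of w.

g(w) = -3w^3 + 3w^2 - 3w - 4

Build the Lagrange basis polynomials:
L_0(w) = w(w - 1)(w - 2) / [-210] = -(1/210)w^3 + (1/70)w^2 - (1/105)w
L_1(w) = (w + 5)(w - 1)(w - 2) / [10] = (1/10)w^3 + (1/5)w^2 - (13/10)w + 1
L_2(w) = (w + 5)w(w - 2) / [-6] = -(1/6)w^3 - (1/2)w^2 + (5/3)w
L_3(w) = (w + 5)w(w - 1) / [14] = (1/14)w^3 + (2/7)w^2 - (5/14)w
g(w) = 461·L_0 + (-4)·L_1 + (-7)·L_2 + (-22)·L_3
  461·L_0(w) = -(461/210)w^3 + (461/70)w^2 - (461/105)w
  (-4)·L_1(w) = -(2/5)w^3 - (4/5)w^2 + (26/5)w - 4
  (-7)·L_2(w) = (7/6)w^3 + (7/2)w^2 - (35/3)w
  (-22)·L_3(w) = -(11/7)w^3 - (44/7)w^2 + (55/7)w
Adding term by term: -3w^3 + 3w^2 - 3w - 4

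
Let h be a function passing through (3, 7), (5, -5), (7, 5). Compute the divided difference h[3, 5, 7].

11/4

h[3,5] = (-5 - 7) / (5 - 3) = -6
h[5,7] = (5 - (-5)) / (7 - 5) = 5
h[3,5,7] = (5 - (-6)) / (7 - 3) = 11/4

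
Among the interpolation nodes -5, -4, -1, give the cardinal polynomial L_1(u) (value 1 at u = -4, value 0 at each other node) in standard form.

L_1(u) = -(1/3)u^2 - 2u - 5/3

L_1(u) = (u + 5)(u + 1) / [(1)·(-3)]
       = (u^2 + 6u + 5) / (-3)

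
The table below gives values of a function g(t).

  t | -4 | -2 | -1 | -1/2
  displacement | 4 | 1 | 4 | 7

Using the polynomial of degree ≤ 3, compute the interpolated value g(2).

Evaluate each Lagrange basis at t = 2:
L_0(2) = (4)·(3)·(5/2)/[(-2)·(-3)·(-7/2)] = -10/7
L_1(2) = (6)·(3)·(5/2)/[(2)·(-1)·(-3/2)] = 15
L_2(2) = (6)·(4)·(5/2)/[(3)·(1)·(-1/2)] = -40
L_3(2) = (6)·(4)·(3)/[(7/2)·(3/2)·(1/2)] = 192/7
Sum: 4·(-10/7) + 1·(15) + 4·(-40) + 7·(192/7) = 289/7

289/7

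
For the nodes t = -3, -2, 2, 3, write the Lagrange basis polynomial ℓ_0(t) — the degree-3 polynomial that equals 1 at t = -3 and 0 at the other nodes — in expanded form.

ℓ_0(t) = (t + 2)(t - 2)(t - 3) / [(-1)·(-5)·(-6)]
       = (t^3 - 3t^2 - 4t + 12) / (-30)

ℓ_0(t) = -(1/30)t^3 + (1/10)t^2 + (2/15)t - 2/5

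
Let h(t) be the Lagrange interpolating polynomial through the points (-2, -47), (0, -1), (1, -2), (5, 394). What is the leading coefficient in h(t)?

Build the Lagrange basis polynomials:
L_0(t) = t(t - 1)(t - 5) / [-42] = -(1/42)t^3 + (1/7)t^2 - (5/42)t
L_1(t) = (t + 2)(t - 1)(t - 5) / [10] = (1/10)t^3 - (2/5)t^2 - (7/10)t + 1
L_2(t) = (t + 2)t(t - 5) / [-12] = -(1/12)t^3 + (1/4)t^2 + (5/6)t
L_3(t) = (t + 2)t(t - 1) / [140] = (1/140)t^3 + (1/140)t^2 - (1/70)t
h(t) = (-47)·L_0 + (-1)·L_1 + (-2)·L_2 + 394·L_3
Only the coefficient of t^3 is needed; take it from each L_i and combine:
(-47)·(-1/42) + (-1)·(1/10) + (-2)·(-1/12) + 394·(1/140) = 4

4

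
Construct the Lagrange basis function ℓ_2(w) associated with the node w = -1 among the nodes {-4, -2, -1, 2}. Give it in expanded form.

ℓ_2(w) = (w + 4)(w + 2)(w - 2) / [(3)·(1)·(-3)]
       = (w^3 + 4w^2 - 4w - 16) / (-9)

ℓ_2(w) = -(1/9)w^3 - (4/9)w^2 + (4/9)w + 16/9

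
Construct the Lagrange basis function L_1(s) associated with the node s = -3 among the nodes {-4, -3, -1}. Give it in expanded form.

L_1(s) = (s + 4)(s + 1) / [(1)·(-2)]
       = (s^2 + 5s + 4) / (-2)

L_1(s) = -(1/2)s^2 - (5/2)s - 2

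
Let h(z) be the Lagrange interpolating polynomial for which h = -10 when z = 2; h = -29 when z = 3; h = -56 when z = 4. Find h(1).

Evaluate each Lagrange basis at z = 1:
L_0(1) = (-2)·(-3)/[(-1)·(-2)] = 3
L_1(1) = (-1)·(-3)/[(1)·(-1)] = -3
L_2(1) = (-1)·(-2)/[(2)·(1)] = 1
Sum: (-10)·(3) + (-29)·(-3) + (-56)·(1) = 1

1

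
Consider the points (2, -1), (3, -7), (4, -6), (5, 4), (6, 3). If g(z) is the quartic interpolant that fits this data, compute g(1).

-12

Evaluate each Lagrange basis at z = 1:
L_0(1) = (-2)·(-3)·(-4)·(-5)/[(-1)·(-2)·(-3)·(-4)] = 5
L_1(1) = (-1)·(-3)·(-4)·(-5)/[(1)·(-1)·(-2)·(-3)] = -10
L_2(1) = (-1)·(-2)·(-4)·(-5)/[(2)·(1)·(-1)·(-2)] = 10
L_3(1) = (-1)·(-2)·(-3)·(-5)/[(3)·(2)·(1)·(-1)] = -5
L_4(1) = (-1)·(-2)·(-3)·(-4)/[(4)·(3)·(2)·(1)] = 1
Sum: (-1)·(5) + (-7)·(-10) + (-6)·(10) + 4·(-5) + 3·(1) = -12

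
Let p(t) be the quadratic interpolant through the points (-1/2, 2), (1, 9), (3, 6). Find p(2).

Evaluate each Lagrange basis at t = 2:
L_0(2) = (1)·(-1)/[(-3/2)·(-7/2)] = -4/21
L_1(2) = (5/2)·(-1)/[(3/2)·(-2)] = 5/6
L_2(2) = (5/2)·(1)/[(7/2)·(2)] = 5/14
Sum: 2·(-4/21) + 9·(5/6) + 6·(5/14) = 389/42

389/42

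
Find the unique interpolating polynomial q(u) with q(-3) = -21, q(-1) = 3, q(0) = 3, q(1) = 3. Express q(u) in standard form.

q(u) = u^3 - u + 3

Newton's divided differences:
q[-3,-1] = (3 - (-21)) / (-1 - (-3)) = 12
q[-1,0] = (3 - 3) / (0 - (-1)) = 0
q[0,1] = (3 - 3) / (1 - 0) = 0
q[-3,-1,0] = (0 - 12) / (0 - (-3)) = -4
q[-1,0,1] = (0 - 0) / (1 - (-1)) = 0
q[-3,-1,0,1] = (0 - (-4)) / (1 - (-3)) = 1
q(u) = -21 + 12·(u + 3) + (-4)·(u + 3)(u + 1) + 1·(u + 3)(u + 1)u
Expanding: q(u) = u^3 - u + 3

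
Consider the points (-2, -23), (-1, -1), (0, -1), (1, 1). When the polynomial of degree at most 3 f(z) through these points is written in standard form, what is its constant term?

-1

L_0(z) = (z + 1)z(z - 1) / [-6] = -(1/6)z^3 + (1/6)z
L_1(z) = (z + 2)z(z - 1) / [2] = (1/2)z^3 + (1/2)z^2 - z
L_2(z) = (z + 2)(z + 1)(z - 1) / [-2] = -(1/2)z^3 - z^2 + (1/2)z + 1
L_3(z) = (z + 2)(z + 1)z / [6] = (1/6)z^3 + (1/2)z^2 + (1/3)z
f(z) = (-23)·L_0 + (-1)·L_1 + (-1)·L_2 + 1·L_3
Only the constant term is needed; take it from each L_i and combine:
(-23)·(0) + (-1)·(0) + (-1)·(1) + 1·(0) = -1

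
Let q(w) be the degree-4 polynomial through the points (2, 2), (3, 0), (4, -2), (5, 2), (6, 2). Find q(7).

L_0(7) = (4)·(3)·(2)·(1)/[(-1)·(-2)·(-3)·(-4)] = 1
L_1(7) = (5)·(3)·(2)·(1)/[(1)·(-1)·(-2)·(-3)] = -5
L_2(7) = (5)·(4)·(2)·(1)/[(2)·(1)·(-1)·(-2)] = 10
L_3(7) = (5)·(4)·(3)·(1)/[(3)·(2)·(1)·(-1)] = -10
L_4(7) = (5)·(4)·(3)·(2)/[(4)·(3)·(2)·(1)] = 5
Sum: 2·(1) + 0 + (-2)·(10) + 2·(-10) + 2·(5) = -28

-28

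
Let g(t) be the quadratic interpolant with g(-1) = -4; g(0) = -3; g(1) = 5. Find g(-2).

Evaluate each Lagrange basis at t = -2:
L_0(-2) = (-2)·(-3)/[(-1)·(-2)] = 3
L_1(-2) = (-1)·(-3)/[(1)·(-1)] = -3
L_2(-2) = (-1)·(-2)/[(2)·(1)] = 1
Sum: (-4)·(3) + (-3)·(-3) + 5·(1) = 2

2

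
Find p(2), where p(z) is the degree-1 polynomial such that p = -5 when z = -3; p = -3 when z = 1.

-5/2

L_0(2) = (1)/[(-4)] = -1/4
L_1(2) = (5)/[(4)] = 5/4
Sum: (-5)·(-1/4) + (-3)·(5/4) = -5/2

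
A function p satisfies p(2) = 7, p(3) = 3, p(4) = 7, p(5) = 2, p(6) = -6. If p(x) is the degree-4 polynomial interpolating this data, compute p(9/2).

Evaluate each Lagrange basis at x = 9/2:
L_0(9/2) = (3/2)·(1/2)·(-1/2)·(-3/2)/[(-1)·(-2)·(-3)·(-4)] = 3/128
L_1(9/2) = (5/2)·(1/2)·(-1/2)·(-3/2)/[(1)·(-1)·(-2)·(-3)] = -5/32
L_2(9/2) = (5/2)·(3/2)·(-1/2)·(-3/2)/[(2)·(1)·(-1)·(-2)] = 45/64
L_3(9/2) = (5/2)·(3/2)·(1/2)·(-3/2)/[(3)·(2)·(1)·(-1)] = 15/32
L_4(9/2) = (5/2)·(3/2)·(1/2)·(-1/2)/[(4)·(3)·(2)·(1)] = -5/128
Sum: 7·(3/128) + 3·(-5/32) + 7·(45/64) + 2·(15/32) + (-6)·(-5/128) = 741/128

741/128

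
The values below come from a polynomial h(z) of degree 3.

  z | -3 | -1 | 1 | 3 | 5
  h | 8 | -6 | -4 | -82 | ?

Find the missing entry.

The 4 known values determine h uniquely (degree ≤ 3).
L_0(5) = (6)·(4)·(2)/[(-2)·(-4)·(-6)] = -1
L_1(5) = (8)·(4)·(2)/[(2)·(-2)·(-4)] = 4
L_2(5) = (8)·(6)·(2)/[(4)·(2)·(-2)] = -6
L_3(5) = (8)·(6)·(4)/[(6)·(4)·(2)] = 4
Sum: 8·(-1) + (-6)·(4) + (-4)·(-6) + (-82)·(4) = -336

-336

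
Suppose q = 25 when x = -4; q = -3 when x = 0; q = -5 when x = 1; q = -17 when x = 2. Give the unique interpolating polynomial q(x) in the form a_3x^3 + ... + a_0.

q(x) = -x^3 - 2x^2 + x - 3

Build the Lagrange basis polynomials:
L_0(x) = x(x - 1)(x - 2) / [-120] = -(1/120)x^3 + (1/40)x^2 - (1/60)x
L_1(x) = (x + 4)(x - 1)(x - 2) / [8] = (1/8)x^3 + (1/8)x^2 - (5/4)x + 1
L_2(x) = (x + 4)x(x - 2) / [-5] = -(1/5)x^3 - (2/5)x^2 + (8/5)x
L_3(x) = (x + 4)x(x - 1) / [12] = (1/12)x^3 + (1/4)x^2 - (1/3)x
q(x) = 25·L_0 + (-3)·L_1 + (-5)·L_2 + (-17)·L_3
  25·L_0(x) = -(5/24)x^3 + (5/8)x^2 - (5/12)x
  (-3)·L_1(x) = -(3/8)x^3 - (3/8)x^2 + (15/4)x - 3
  (-5)·L_2(x) = x^3 + 2x^2 - 8x
  (-17)·L_3(x) = -(17/12)x^3 - (17/4)x^2 + (17/3)x
Adding term by term: -x^3 - 2x^2 + x - 3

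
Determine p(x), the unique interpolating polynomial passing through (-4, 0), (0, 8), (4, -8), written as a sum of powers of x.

p(x) = -(3/4)x^2 - x + 8

Newton's divided differences:
p[-4,0] = (8 - 0) / (0 - (-4)) = 2
p[0,4] = (-8 - 8) / (4 - 0) = -4
p[-4,0,4] = (-4 - 2) / (4 - (-4)) = -3/4
p(x) = 2·(x + 4) + (-3/4)·(x + 4)x
Expanding: p(x) = -(3/4)x^2 - x + 8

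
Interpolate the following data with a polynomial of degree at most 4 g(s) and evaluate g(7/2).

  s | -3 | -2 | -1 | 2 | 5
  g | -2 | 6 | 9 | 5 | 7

L_0(7/2) = (11/2)·(9/2)·(3/2)·(-3/2)/[(-1)·(-2)·(-5)·(-8)] = -891/1280
L_1(7/2) = (13/2)·(9/2)·(3/2)·(-3/2)/[(1)·(-1)·(-4)·(-7)] = 1053/448
L_2(7/2) = (13/2)·(11/2)·(3/2)·(-3/2)/[(2)·(1)·(-3)·(-6)] = -143/64
L_3(7/2) = (13/2)·(11/2)·(9/2)·(-3/2)/[(5)·(4)·(3)·(-3)] = 429/320
L_4(7/2) = (13/2)·(11/2)·(9/2)·(3/2)/[(8)·(7)·(6)·(3)] = 429/1792
Sum: (-2)·(-891/1280) + 6·(1053/448) + 9·(-143/64) + 5·(429/320) + 7·(429/1792) = 33729/8960

33729/8960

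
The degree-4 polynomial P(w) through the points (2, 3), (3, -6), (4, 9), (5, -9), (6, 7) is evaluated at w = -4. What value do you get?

19377

L_0(-4) = (-7)·(-8)·(-9)·(-10)/[(-1)·(-2)·(-3)·(-4)] = 210
L_1(-4) = (-6)·(-8)·(-9)·(-10)/[(1)·(-1)·(-2)·(-3)] = -720
L_2(-4) = (-6)·(-7)·(-9)·(-10)/[(2)·(1)·(-1)·(-2)] = 945
L_3(-4) = (-6)·(-7)·(-8)·(-10)/[(3)·(2)·(1)·(-1)] = -560
L_4(-4) = (-6)·(-7)·(-8)·(-9)/[(4)·(3)·(2)·(1)] = 126
Sum: 3·(210) + (-6)·(-720) + 9·(945) + (-9)·(-560) + 7·(126) = 19377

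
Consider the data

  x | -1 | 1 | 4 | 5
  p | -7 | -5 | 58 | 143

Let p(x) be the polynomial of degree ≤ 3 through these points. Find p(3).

13

L_0(3) = (2)·(-1)·(-2)/[(-2)·(-5)·(-6)] = -1/15
L_1(3) = (4)·(-1)·(-2)/[(2)·(-3)·(-4)] = 1/3
L_2(3) = (4)·(2)·(-2)/[(5)·(3)·(-1)] = 16/15
L_3(3) = (4)·(2)·(-1)/[(6)·(4)·(1)] = -1/3
Sum: (-7)·(-1/15) + (-5)·(1/3) + 58·(16/15) + 143·(-1/3) = 13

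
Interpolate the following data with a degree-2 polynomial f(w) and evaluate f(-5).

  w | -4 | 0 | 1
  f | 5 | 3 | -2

1

Evaluate each Lagrange basis at w = -5:
L_0(-5) = (-5)·(-6)/[(-4)·(-5)] = 3/2
L_1(-5) = (-1)·(-6)/[(4)·(-1)] = -3/2
L_2(-5) = (-1)·(-5)/[(5)·(1)] = 1
Sum: 5·(3/2) + 3·(-3/2) + (-2)·(1) = 1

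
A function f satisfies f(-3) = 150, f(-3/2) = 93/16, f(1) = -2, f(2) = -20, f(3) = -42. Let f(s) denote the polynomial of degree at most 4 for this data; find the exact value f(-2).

28

L_0(-2) = (-1/2)·(-3)·(-4)·(-5)/[(-3/2)·(-4)·(-5)·(-6)] = 1/6
L_1(-2) = (1)·(-3)·(-4)·(-5)/[(3/2)·(-5/2)·(-7/2)·(-9/2)] = 64/63
L_2(-2) = (1)·(-1/2)·(-4)·(-5)/[(4)·(5/2)·(-1)·(-2)] = -1/2
L_3(-2) = (1)·(-1/2)·(-3)·(-5)/[(5)·(7/2)·(1)·(-1)] = 3/7
L_4(-2) = (1)·(-1/2)·(-3)·(-4)/[(6)·(9/2)·(2)·(1)] = -1/9
Sum: 150·(1/6) + 93/16·(64/63) + (-2)·(-1/2) + (-20)·(3/7) + (-42)·(-1/9) = 28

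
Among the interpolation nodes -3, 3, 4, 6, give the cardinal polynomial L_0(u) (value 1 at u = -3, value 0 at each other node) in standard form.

L_0(u) = (u - 3)(u - 4)(u - 6) / [(-6)·(-7)·(-9)]
       = (u^3 - 13u^2 + 54u - 72) / (-378)

L_0(u) = -(1/378)u^3 + (13/378)u^2 - (1/7)u + 4/21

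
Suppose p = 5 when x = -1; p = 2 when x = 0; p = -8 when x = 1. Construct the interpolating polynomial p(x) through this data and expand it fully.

Build the Lagrange basis polynomials:
L_0(x) = x(x - 1) / [2] = (1/2)x^2 - (1/2)x
L_1(x) = (x + 1)(x - 1) / [-1] = -x^2 + 1
L_2(x) = (x + 1)x / [2] = (1/2)x^2 + (1/2)x
p(x) = 5·L_0 + 2·L_1 + (-8)·L_2
  5·L_0(x) = (5/2)x^2 - (5/2)x
  2·L_1(x) = -2x^2 + 2
  (-8)·L_2(x) = -4x^2 - 4x
Adding term by term: -(7/2)x^2 - (13/2)x + 2

p(x) = -(7/2)x^2 - (13/2)x + 2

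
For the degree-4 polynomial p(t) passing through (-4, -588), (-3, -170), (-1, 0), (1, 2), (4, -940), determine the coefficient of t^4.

-3

L_0(t) = (t + 3)(t + 1)(t - 1)(t - 4) / [120] = (1/120)t^4 - (1/120)t^3 - (13/120)t^2 + (1/120)t + 1/10
L_1(t) = (t + 4)(t + 1)(t - 1)(t - 4) / [-56] = -(1/56)t^4 + (17/56)t^2 - 2/7
L_2(t) = (t + 4)(t + 3)(t - 1)(t - 4) / [60] = (1/60)t^4 + (1/30)t^3 - (19/60)t^2 - (8/15)t + 4/5
L_3(t) = (t + 4)(t + 3)(t + 1)(t - 4) / [-120] = -(1/120)t^4 - (1/30)t^3 + (13/120)t^2 + (8/15)t + 2/5
L_4(t) = (t + 4)(t + 3)(t + 1)(t - 1) / [840] = (1/840)t^4 + (1/120)t^3 + (11/840)t^2 - (1/120)t - 1/70
p(t) = (-588)·L_0 + (-170)·L_1 + 0·L_2 + 2·L_3 + (-940)·L_4
Only the coefficient of t^4 is needed; take it from each L_i and combine:
(-588)·(1/120) + (-170)·(-1/56) + 0·(1/60) + 2·(-1/120) + (-940)·(1/840) = -3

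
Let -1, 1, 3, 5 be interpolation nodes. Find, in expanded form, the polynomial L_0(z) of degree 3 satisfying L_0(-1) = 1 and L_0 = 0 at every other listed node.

L_0(z) = (z - 1)(z - 3)(z - 5) / [(-2)·(-4)·(-6)]
       = (z^3 - 9z^2 + 23z - 15) / (-48)

L_0(z) = -(1/48)z^3 + (3/16)z^2 - (23/48)z + 5/16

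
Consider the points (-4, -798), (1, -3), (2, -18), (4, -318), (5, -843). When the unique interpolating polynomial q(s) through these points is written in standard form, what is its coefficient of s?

-4

Build the Lagrange basis polynomials:
L_0(s) = (s - 1)(s - 2)(s - 4)(s - 5) / [2160] = (1/2160)s^4 - (1/180)s^3 + (49/2160)s^2 - (13/360)s + 1/54
L_1(s) = (s + 4)(s - 2)(s - 4)(s - 5) / [-60] = -(1/60)s^4 + (7/60)s^3 + (1/10)s^2 - (28/15)s + 8/3
L_2(s) = (s + 4)(s - 1)(s - 4)(s - 5) / [36] = (1/36)s^4 - (1/6)s^3 - (11/36)s^2 + (8/3)s - 20/9
L_3(s) = (s + 4)(s - 1)(s - 2)(s - 5) / [-48] = -(1/48)s^4 + (1/12)s^3 + (5/16)s^2 - (29/24)s + 5/6
L_4(s) = (s + 4)(s - 1)(s - 2)(s - 4) / [108] = (1/108)s^4 - (1/36)s^3 - (7/54)s^2 + (4/9)s - 8/27
q(s) = (-798)·L_0 + (-3)·L_1 + (-18)·L_2 + (-318)·L_3 + (-843)·L_4
Only the coefficient of s is needed; take it from each L_i and combine:
(-798)·(-13/360) + (-3)·(-28/15) + (-18)·(8/3) + (-318)·(-29/24) + (-843)·(4/9) = -4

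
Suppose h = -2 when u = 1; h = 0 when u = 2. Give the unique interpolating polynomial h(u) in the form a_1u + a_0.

Build the Lagrange basis polynomials:
L_0(u) = (u - 2) / [-1] = -u + 2
L_1(u) = (u - 1) / [1] = u - 1
h(u) = (-2)·L_0 + 0·L_1
  (-2)·L_0(u) = 2u - 4
  0·L_1(u) = 0
Adding term by term: 2u - 4

h(u) = 2u - 4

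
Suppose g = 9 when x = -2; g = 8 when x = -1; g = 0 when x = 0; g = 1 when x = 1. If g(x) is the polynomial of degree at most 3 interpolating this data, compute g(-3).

Evaluate each Lagrange basis at x = -3:
L_0(-3) = (-2)·(-3)·(-4)/[(-1)·(-2)·(-3)] = 4
L_1(-3) = (-1)·(-3)·(-4)/[(1)·(-1)·(-2)] = -6
L_2(-3) = (-1)·(-2)·(-4)/[(2)·(1)·(-1)] = 4
L_3(-3) = (-1)·(-2)·(-3)/[(3)·(2)·(1)] = -1
Sum: 9·(4) + 8·(-6) + 0 + 1·(-1) = -13

-13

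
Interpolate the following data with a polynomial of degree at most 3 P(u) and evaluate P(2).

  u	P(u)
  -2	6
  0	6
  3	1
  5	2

86/35

Evaluate each Lagrange basis at u = 2:
L_0(2) = (2)·(-1)·(-3)/[(-2)·(-5)·(-7)] = -3/35
L_1(2) = (4)·(-1)·(-3)/[(2)·(-3)·(-5)] = 2/5
L_2(2) = (4)·(2)·(-3)/[(5)·(3)·(-2)] = 4/5
L_3(2) = (4)·(2)·(-1)/[(7)·(5)·(2)] = -4/35
Sum: 6·(-3/35) + 6·(2/5) + 1·(4/5) + 2·(-4/35) = 86/35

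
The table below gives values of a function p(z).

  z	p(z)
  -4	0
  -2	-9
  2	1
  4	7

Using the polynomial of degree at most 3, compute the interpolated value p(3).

Evaluate each Lagrange basis at z = 3:
L_0(3) = (5)·(1)·(-1)/[(-2)·(-6)·(-8)] = 5/96
L_1(3) = (7)·(1)·(-1)/[(2)·(-4)·(-6)] = -7/48
L_2(3) = (7)·(5)·(-1)/[(6)·(4)·(-2)] = 35/48
L_3(3) = (7)·(5)·(1)/[(8)·(6)·(2)] = 35/96
Sum: 0 + (-9)·(-7/48) + 1·(35/48) + 7·(35/96) = 147/32

147/32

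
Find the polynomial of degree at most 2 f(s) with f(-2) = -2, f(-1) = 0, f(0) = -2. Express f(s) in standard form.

Build the Lagrange basis polynomials:
L_0(s) = (s + 1)s / [2] = (1/2)s^2 + (1/2)s
L_1(s) = (s + 2)s / [-1] = -s^2 - 2s
L_2(s) = (s + 2)(s + 1) / [2] = (1/2)s^2 + (3/2)s + 1
f(s) = (-2)·L_0 + 0·L_1 + (-2)·L_2
  (-2)·L_0(s) = -s^2 - s
  0·L_1(s) = 0
  (-2)·L_2(s) = -s^2 - 3s - 2
Adding term by term: -2s^2 - 4s - 2

f(s) = -2s^2 - 4s - 2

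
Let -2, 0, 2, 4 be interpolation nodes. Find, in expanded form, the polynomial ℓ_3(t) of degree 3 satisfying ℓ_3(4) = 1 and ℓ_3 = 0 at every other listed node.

ℓ_3(t) = (t + 2)t(t - 2) / [(6)·(4)·(2)]
       = (t^3 - 4t) / (48)

ℓ_3(t) = (1/48)t^3 - (1/12)t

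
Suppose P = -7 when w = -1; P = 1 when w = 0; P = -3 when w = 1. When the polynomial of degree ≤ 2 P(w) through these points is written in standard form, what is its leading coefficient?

-6

L_0(w) = w(w - 1) / [2] = (1/2)w^2 - (1/2)w
L_1(w) = (w + 1)(w - 1) / [-1] = -w^2 + 1
L_2(w) = (w + 1)w / [2] = (1/2)w^2 + (1/2)w
P(w) = (-7)·L_0 + 1·L_1 + (-3)·L_2
Only the coefficient of w^2 is needed; take it from each L_i and combine:
(-7)·(1/2) + 1·(-1) + (-3)·(1/2) = -6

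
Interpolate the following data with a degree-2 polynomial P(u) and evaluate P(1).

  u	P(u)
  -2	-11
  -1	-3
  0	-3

L_0(1) = (2)·(1)/[(-1)·(-2)] = 1
L_1(1) = (3)·(1)/[(1)·(-1)] = -3
L_2(1) = (3)·(2)/[(2)·(1)] = 3
Sum: (-11)·(1) + (-3)·(-3) + (-3)·(3) = -11

-11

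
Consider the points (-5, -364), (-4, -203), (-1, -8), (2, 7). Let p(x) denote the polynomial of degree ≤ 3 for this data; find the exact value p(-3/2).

Evaluate each Lagrange basis at x = -3/2:
L_0(-3/2) = (5/2)·(-1/2)·(-7/2)/[(-1)·(-4)·(-7)] = -5/32
L_1(-3/2) = (7/2)·(-1/2)·(-7/2)/[(1)·(-3)·(-6)] = 49/144
L_2(-3/2) = (7/2)·(5/2)·(-7/2)/[(4)·(3)·(-3)] = 245/288
L_3(-3/2) = (7/2)·(5/2)·(-1/2)/[(7)·(6)·(3)] = -5/144
Sum: (-364)·(-5/32) + (-203)·(49/144) + (-8)·(245/288) + 7·(-5/144) = -77/4

-77/4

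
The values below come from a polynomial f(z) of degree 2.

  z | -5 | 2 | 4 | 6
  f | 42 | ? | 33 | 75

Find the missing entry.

7

The 3 known values determine f uniquely (degree ≤ 2).
Evaluate each Lagrange basis at z = 2:
L_0(2) = (-2)·(-4)/[(-9)·(-11)] = 8/99
L_1(2) = (7)·(-4)/[(9)·(-2)] = 14/9
L_2(2) = (7)·(-2)/[(11)·(2)] = -7/11
Sum: 42·(8/99) + 33·(14/9) + 75·(-7/11) = 7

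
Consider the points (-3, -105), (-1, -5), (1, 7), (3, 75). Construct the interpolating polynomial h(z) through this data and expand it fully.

h(z) = 3z^3 - 2z^2 + 3z + 3

Newton's divided differences:
h[-3,-1] = (-5 - (-105)) / (-1 - (-3)) = 50
h[-1,1] = (7 - (-5)) / (1 - (-1)) = 6
h[1,3] = (75 - 7) / (3 - 1) = 34
h[-3,-1,1] = (6 - 50) / (1 - (-3)) = -11
h[-1,1,3] = (34 - 6) / (3 - (-1)) = 7
h[-3,-1,1,3] = (7 - (-11)) / (3 - (-3)) = 3
h(z) = -105 + 50·(z + 3) + (-11)·(z + 3)(z + 1) + 3·(z + 3)(z + 1)(z - 1)
Expanding: h(z) = 3z^3 - 2z^2 + 3z + 3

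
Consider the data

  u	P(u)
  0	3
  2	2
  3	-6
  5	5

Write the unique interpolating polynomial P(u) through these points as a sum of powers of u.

P(u) = (7/5)u^3 - (19/2)u^2 + (129/10)u + 3

L_0(u) = (u - 2)(u - 3)(u - 5) / [-30] = -(1/30)u^3 + (1/3)u^2 - (31/30)u + 1
L_1(u) = u(u - 3)(u - 5) / [6] = (1/6)u^3 - (4/3)u^2 + (5/2)u
L_2(u) = u(u - 2)(u - 5) / [-6] = -(1/6)u^3 + (7/6)u^2 - (5/3)u
L_3(u) = u(u - 2)(u - 3) / [30] = (1/30)u^3 - (1/6)u^2 + (1/5)u
P(u) = 3·L_0 + 2·L_1 + (-6)·L_2 + 5·L_3
  3·L_0(u) = -(1/10)u^3 + u^2 - (31/10)u + 3
  2·L_1(u) = (1/3)u^3 - (8/3)u^2 + 5u
  (-6)·L_2(u) = u^3 - 7u^2 + 10u
  5·L_3(u) = (1/6)u^3 - (5/6)u^2 + u
Adding term by term: (7/5)u^3 - (19/2)u^2 + (129/10)u + 3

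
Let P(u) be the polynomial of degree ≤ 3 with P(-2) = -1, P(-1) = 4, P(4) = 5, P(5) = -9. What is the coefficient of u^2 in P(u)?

-121/210

L_0(u) = (u + 1)(u - 4)(u - 5) / [-42] = -(1/42)u^3 + (4/21)u^2 - (11/42)u - 10/21
L_1(u) = (u + 2)(u - 4)(u - 5) / [30] = (1/30)u^3 - (7/30)u^2 + (1/15)u + 4/3
L_2(u) = (u + 2)(u + 1)(u - 5) / [-30] = -(1/30)u^3 + (1/15)u^2 + (13/30)u + 1/3
L_3(u) = (u + 2)(u + 1)(u - 4) / [42] = (1/42)u^3 - (1/42)u^2 - (5/21)u - 4/21
P(u) = (-1)·L_0 + 4·L_1 + 5·L_2 + (-9)·L_3
Only the coefficient of u^2 is needed; take it from each L_i and combine:
(-1)·(4/21) + 4·(-7/30) + 5·(1/15) + (-9)·(-1/42) = -121/210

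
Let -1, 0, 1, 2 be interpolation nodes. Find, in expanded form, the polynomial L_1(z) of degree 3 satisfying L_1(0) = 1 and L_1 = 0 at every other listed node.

L_1(z) = (1/2)z^3 - z^2 - (1/2)z + 1

L_1(z) = (z + 1)(z - 1)(z - 2) / [(1)·(-1)·(-2)]
       = (z^3 - 2z^2 - z + 2) / (2)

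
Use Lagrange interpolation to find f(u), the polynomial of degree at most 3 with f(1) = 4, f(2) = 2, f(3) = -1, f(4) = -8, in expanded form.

Build the Lagrange basis polynomials:
L_0(u) = (u - 2)(u - 3)(u - 4) / [-6] = -(1/6)u^3 + (3/2)u^2 - (13/3)u + 4
L_1(u) = (u - 1)(u - 3)(u - 4) / [2] = (1/2)u^3 - 4u^2 + (19/2)u - 6
L_2(u) = (u - 1)(u - 2)(u - 4) / [-2] = -(1/2)u^3 + (7/2)u^2 - 7u + 4
L_3(u) = (u - 1)(u - 2)(u - 3) / [6] = (1/6)u^3 - u^2 + (11/6)u - 1
f(u) = 4·L_0 + 2·L_1 + (-1)·L_2 + (-8)·L_3
  4·L_0(u) = -(2/3)u^3 + 6u^2 - (52/3)u + 16
  2·L_1(u) = u^3 - 8u^2 + 19u - 12
  (-1)·L_2(u) = (1/2)u^3 - (7/2)u^2 + 7u - 4
  (-8)·L_3(u) = -(4/3)u^3 + 8u^2 - (44/3)u + 8
Adding term by term: -(1/2)u^3 + (5/2)u^2 - 6u + 8

f(u) = -(1/2)u^3 + (5/2)u^2 - 6u + 8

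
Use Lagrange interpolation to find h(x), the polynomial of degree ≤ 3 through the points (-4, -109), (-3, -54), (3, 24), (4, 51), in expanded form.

h(x) = x^3 - 2x^2 + 4x + 3

L_0(x) = (x + 3)(x - 3)(x - 4) / [-56] = -(1/56)x^3 + (1/14)x^2 + (9/56)x - 9/14
L_1(x) = (x + 4)(x - 3)(x - 4) / [42] = (1/42)x^3 - (1/14)x^2 - (8/21)x + 8/7
L_2(x) = (x + 4)(x + 3)(x - 4) / [-42] = -(1/42)x^3 - (1/14)x^2 + (8/21)x + 8/7
L_3(x) = (x + 4)(x + 3)(x - 3) / [56] = (1/56)x^3 + (1/14)x^2 - (9/56)x - 9/14
h(x) = (-109)·L_0 + (-54)·L_1 + 24·L_2 + 51·L_3
  (-109)·L_0(x) = (109/56)x^3 - (109/14)x^2 - (981/56)x + 981/14
  (-54)·L_1(x) = -(9/7)x^3 + (27/7)x^2 + (144/7)x - 432/7
  24·L_2(x) = -(4/7)x^3 - (12/7)x^2 + (64/7)x + 192/7
  51·L_3(x) = (51/56)x^3 + (51/14)x^2 - (459/56)x - 459/14
Adding term by term: x^3 - 2x^2 + 4x + 3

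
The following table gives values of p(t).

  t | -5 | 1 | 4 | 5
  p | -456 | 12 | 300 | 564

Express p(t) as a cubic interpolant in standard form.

p(t) = 4t^3 + 2t^2 + 2t + 4

L_0(t) = (t - 1)(t - 4)(t - 5) / [-540] = -(1/540)t^3 + (1/54)t^2 - (29/540)t + 1/27
L_1(t) = (t + 5)(t - 4)(t - 5) / [72] = (1/72)t^3 - (1/18)t^2 - (25/72)t + 25/18
L_2(t) = (t + 5)(t - 1)(t - 5) / [-27] = -(1/27)t^3 + (1/27)t^2 + (25/27)t - 25/27
L_3(t) = (t + 5)(t - 1)(t - 4) / [40] = (1/40)t^3 - (21/40)t + 1/2
p(t) = (-456)·L_0 + 12·L_1 + 300·L_2 + 564·L_3
  (-456)·L_0(t) = (38/45)t^3 - (76/9)t^2 + (1102/45)t - 152/9
  12·L_1(t) = (1/6)t^3 - (2/3)t^2 - (25/6)t + 50/3
  300·L_2(t) = -(100/9)t^3 + (100/9)t^2 + (2500/9)t - 2500/9
  564·L_3(t) = (141/10)t^3 - (2961/10)t + 282
Adding term by term: 4t^3 + 2t^2 + 2t + 4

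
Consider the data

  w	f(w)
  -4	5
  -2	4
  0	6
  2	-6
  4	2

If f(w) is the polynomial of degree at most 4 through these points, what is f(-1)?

Evaluate each Lagrange basis at w = -1:
L_0(-1) = (1)·(-1)·(-3)·(-5)/[(-2)·(-4)·(-6)·(-8)] = -5/128
L_1(-1) = (3)·(-1)·(-3)·(-5)/[(2)·(-2)·(-4)·(-6)] = 15/32
L_2(-1) = (3)·(1)·(-3)·(-5)/[(4)·(2)·(-2)·(-4)] = 45/64
L_3(-1) = (3)·(1)·(-1)·(-5)/[(6)·(4)·(2)·(-2)] = -5/32
L_4(-1) = (3)·(1)·(-1)·(-3)/[(8)·(6)·(4)·(2)] = 3/128
Sum: 5·(-5/128) + 4·(15/32) + 6·(45/64) + (-6)·(-5/32) + 2·(3/128) = 881/128

881/128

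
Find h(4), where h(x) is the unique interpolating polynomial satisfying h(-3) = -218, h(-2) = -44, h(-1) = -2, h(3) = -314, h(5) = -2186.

-932

Using Newton's divided-difference form:
h[-3,-2] = (-44 - (-218)) / (-2 - (-3)) = 174
h[-2,-1] = (-2 - (-44)) / (-1 - (-2)) = 42
h[-1,3] = (-314 - (-2)) / (3 - (-1)) = -78
h[3,5] = (-2186 - (-314)) / (5 - 3) = -936
h[-3,-2,-1] = (42 - 174) / (-1 - (-3)) = -66
h[-2,-1,3] = (-78 - 42) / (3 - (-2)) = -24
h[-1,3,5] = (-936 - (-78)) / (5 - (-1)) = -143
h[-3,-2,-1,3] = (-24 - (-66)) / (3 - (-3)) = 7
h[-2,-1,3,5] = (-143 - (-24)) / (5 - (-2)) = -17
h[-3,-2,-1,3,5] = (-17 - 7) / (5 - (-3)) = -3
h(4) = -218 + 174·(7) + (-66)·(7)·(6) + 7·(7)·(6)·(5) + (-3)·(7)·(6)·(5)·(1) = -932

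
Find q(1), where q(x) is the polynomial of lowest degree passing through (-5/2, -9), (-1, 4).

L_0(1) = (2)/[(-3/2)] = -4/3
L_1(1) = (7/2)/[(3/2)] = 7/3
Sum: (-9)·(-4/3) + 4·(7/3) = 64/3

64/3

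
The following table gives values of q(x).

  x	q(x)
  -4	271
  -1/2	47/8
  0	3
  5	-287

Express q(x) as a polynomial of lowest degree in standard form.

Newton's divided differences:
q[-4,-1/2] = (47/8 - 271) / (-1/2 - (-4)) = -303/4
q[-1/2,0] = (3 - 47/8) / (0 - (-1/2)) = -23/4
q[0,5] = (-287 - 3) / (5 - 0) = -58
q[-4,-1/2,0] = (-23/4 - (-303/4)) / (0 - (-4)) = 35/2
q[-1/2,0,5] = (-58 - (-23/4)) / (5 - (-1/2)) = -19/2
q[-4,-1/2,0,5] = (-19/2 - 35/2) / (5 - (-4)) = -3
q(x) = 271 + (-303/4)·(x + 4) + (35/2)·(x + 4)(x + 1/2) + (-3)·(x + 4)(x + 1/2)x
Expanding: q(x) = -3x^3 + 4x^2 - 3x + 3

q(x) = -3x^3 + 4x^2 - 3x + 3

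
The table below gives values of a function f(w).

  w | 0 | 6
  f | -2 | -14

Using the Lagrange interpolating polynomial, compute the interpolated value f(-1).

Evaluate each Lagrange basis at w = -1:
L_0(-1) = (-7)/[(-6)] = 7/6
L_1(-1) = (-1)/[(6)] = -1/6
Sum: (-2)·(7/6) + (-14)·(-1/6) = 0

0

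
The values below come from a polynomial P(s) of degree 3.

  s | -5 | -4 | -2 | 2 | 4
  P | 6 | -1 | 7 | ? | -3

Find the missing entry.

88/3

The 4 known values determine P uniquely (degree ≤ 3).
Evaluate each Lagrange basis at s = 2:
L_0(2) = (6)·(4)·(-2)/[(-1)·(-3)·(-9)] = 16/9
L_1(2) = (7)·(4)·(-2)/[(1)·(-2)·(-8)] = -7/2
L_2(2) = (7)·(6)·(-2)/[(3)·(2)·(-6)] = 7/3
L_3(2) = (7)·(6)·(4)/[(9)·(8)·(6)] = 7/18
Sum: 6·(16/9) + (-1)·(-7/2) + 7·(7/3) + (-3)·(7/18) = 88/3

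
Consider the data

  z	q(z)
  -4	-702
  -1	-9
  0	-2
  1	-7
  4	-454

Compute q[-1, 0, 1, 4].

q[-1,0] = (-2 - (-9)) / (0 - (-1)) = 7
q[0,1] = (-7 - (-2)) / (1 - 0) = -5
q[1,4] = (-454 - (-7)) / (4 - 1) = -149
q[-1,0,1] = (-5 - 7) / (1 - (-1)) = -6
q[0,1,4] = (-149 - (-5)) / (4 - 0) = -36
q[-1,0,1,4] = (-36 - (-6)) / (4 - (-1)) = -6

-6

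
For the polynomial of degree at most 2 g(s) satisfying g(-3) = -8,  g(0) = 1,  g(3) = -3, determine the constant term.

L_0(s) = s(s - 3) / [18] = (1/18)s^2 - (1/6)s
L_1(s) = (s + 3)(s - 3) / [-9] = -(1/9)s^2 + 1
L_2(s) = (s + 3)s / [18] = (1/18)s^2 + (1/6)s
g(s) = (-8)·L_0 + 1·L_1 + (-3)·L_2
Only the constant term is needed; take it from each L_i and combine:
(-8)·(0) + 1·(1) + (-3)·(0) = 1

1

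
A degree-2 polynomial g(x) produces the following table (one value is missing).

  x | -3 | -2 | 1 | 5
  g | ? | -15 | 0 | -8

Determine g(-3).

-24

The 3 known values determine g uniquely (degree ≤ 2).
Evaluate each Lagrange basis at x = -3:
L_0(-3) = (-4)·(-8)/[(-3)·(-7)] = 32/21
L_1(-3) = (-1)·(-8)/[(3)·(-4)] = -2/3
L_2(-3) = (-1)·(-4)/[(7)·(4)] = 1/7
Sum: (-15)·(32/21) + 0 + (-8)·(1/7) = -24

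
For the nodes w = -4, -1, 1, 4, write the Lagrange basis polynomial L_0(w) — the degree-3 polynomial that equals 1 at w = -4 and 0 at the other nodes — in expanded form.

L_0(w) = -(1/120)w^3 + (1/30)w^2 + (1/120)w - 1/30

L_0(w) = (w + 1)(w - 1)(w - 4) / [(-3)·(-5)·(-8)]
       = (w^3 - 4w^2 - w + 4) / (-120)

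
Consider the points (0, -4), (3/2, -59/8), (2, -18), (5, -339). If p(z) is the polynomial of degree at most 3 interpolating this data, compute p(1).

Evaluate each Lagrange basis at z = 1:
L_0(1) = (-1/2)·(-1)·(-4)/[(-3/2)·(-2)·(-5)] = 2/15
L_1(1) = (1)·(-1)·(-4)/[(3/2)·(-1/2)·(-7/2)] = 32/21
L_2(1) = (1)·(-1/2)·(-4)/[(2)·(1/2)·(-3)] = -2/3
L_3(1) = (1)·(-1/2)·(-1)/[(5)·(7/2)·(3)] = 1/105
Sum: (-4)·(2/15) + (-59/8)·(32/21) + (-18)·(-2/3) + (-339)·(1/105) = -3

-3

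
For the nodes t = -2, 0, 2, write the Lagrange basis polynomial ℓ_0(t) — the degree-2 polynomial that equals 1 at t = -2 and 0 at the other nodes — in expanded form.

ℓ_0(t) = (1/8)t^2 - (1/4)t

ℓ_0(t) = t(t - 2) / [(-2)·(-4)]
       = (t^2 - 2t) / (8)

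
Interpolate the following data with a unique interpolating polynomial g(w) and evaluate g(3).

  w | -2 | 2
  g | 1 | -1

-3/2

Evaluate each Lagrange basis at w = 3:
L_0(3) = (1)/[(-4)] = -1/4
L_1(3) = (5)/[(4)] = 5/4
Sum: 1·(-1/4) + (-1)·(5/4) = -3/2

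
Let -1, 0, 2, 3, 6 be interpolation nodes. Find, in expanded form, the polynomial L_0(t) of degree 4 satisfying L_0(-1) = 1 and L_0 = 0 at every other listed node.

L_0(t) = t(t - 2)(t - 3)(t - 6) / [(-1)·(-3)·(-4)·(-7)]
       = (t^4 - 11t^3 + 36t^2 - 36t) / (84)

L_0(t) = (1/84)t^4 - (11/84)t^3 + (3/7)t^2 - (3/7)t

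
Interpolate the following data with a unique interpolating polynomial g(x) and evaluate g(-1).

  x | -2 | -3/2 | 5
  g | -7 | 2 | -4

878/91

L_0(-1) = (1/2)·(-6)/[(-1/2)·(-7)] = -6/7
L_1(-1) = (1)·(-6)/[(1/2)·(-13/2)] = 24/13
L_2(-1) = (1)·(1/2)/[(7)·(13/2)] = 1/91
Sum: (-7)·(-6/7) + 2·(24/13) + (-4)·(1/91) = 878/91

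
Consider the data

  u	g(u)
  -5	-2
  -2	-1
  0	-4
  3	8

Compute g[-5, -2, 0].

-11/30

g[-5,-2] = (-1 - (-2)) / (-2 - (-5)) = 1/3
g[-2,0] = (-4 - (-1)) / (0 - (-2)) = -3/2
g[-5,-2,0] = (-3/2 - 1/3) / (0 - (-5)) = -11/30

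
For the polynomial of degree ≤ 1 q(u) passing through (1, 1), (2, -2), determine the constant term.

4

Build the Lagrange basis polynomials:
L_0(u) = (u - 2) / [-1] = -u + 2
L_1(u) = (u - 1) / [1] = u - 1
q(u) = 1·L_0 + (-2)·L_1
Only the constant term is needed; take it from each L_i and combine:
1·(2) + (-2)·(-1) = 4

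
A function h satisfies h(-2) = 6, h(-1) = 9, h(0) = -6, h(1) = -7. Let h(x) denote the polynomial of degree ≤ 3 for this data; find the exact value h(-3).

-47

Using Newton's divided-difference form:
h[-2,-1] = (9 - 6) / (-1 - (-2)) = 3
h[-1,0] = (-6 - 9) / (0 - (-1)) = -15
h[0,1] = (-7 - (-6)) / (1 - 0) = -1
h[-2,-1,0] = (-15 - 3) / (0 - (-2)) = -9
h[-1,0,1] = (-1 - (-15)) / (1 - (-1)) = 7
h[-2,-1,0,1] = (7 - (-9)) / (1 - (-2)) = 16/3
h(-3) = 6 + 3·(-1) + (-9)·(-1)·(-2) + (16/3)·(-1)·(-2)·(-3) = -47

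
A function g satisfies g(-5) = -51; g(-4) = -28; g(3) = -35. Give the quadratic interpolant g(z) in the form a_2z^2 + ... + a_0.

g(z) = -3z^2 - 4z + 4

Build the Lagrange basis polynomials:
L_0(z) = (z + 4)(z - 3) / [8] = (1/8)z^2 + (1/8)z - 3/2
L_1(z) = (z + 5)(z - 3) / [-7] = -(1/7)z^2 - (2/7)z + 15/7
L_2(z) = (z + 5)(z + 4) / [56] = (1/56)z^2 + (9/56)z + 5/14
g(z) = (-51)·L_0 + (-28)·L_1 + (-35)·L_2
  (-51)·L_0(z) = -(51/8)z^2 - (51/8)z + 153/2
  (-28)·L_1(z) = 4z^2 + 8z - 60
  (-35)·L_2(z) = -(5/8)z^2 - (45/8)z - 25/2
Adding term by term: -3z^2 - 4z + 4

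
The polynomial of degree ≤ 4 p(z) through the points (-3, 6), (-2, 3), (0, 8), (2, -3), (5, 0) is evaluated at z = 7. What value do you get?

291/2

L_0(7) = (9)·(7)·(5)·(2)/[(-1)·(-3)·(-5)·(-8)] = 21/4
L_1(7) = (10)·(7)·(5)·(2)/[(1)·(-2)·(-4)·(-7)] = -25/2
L_2(7) = (10)·(9)·(5)·(2)/[(3)·(2)·(-2)·(-5)] = 15
L_3(7) = (10)·(9)·(7)·(2)/[(5)·(4)·(2)·(-3)] = -21/2
L_4(7) = (10)·(9)·(7)·(5)/[(8)·(7)·(5)·(3)] = 15/4
Sum: 6·(21/4) + 3·(-25/2) + 8·(15) + (-3)·(-21/2) + 0 = 291/2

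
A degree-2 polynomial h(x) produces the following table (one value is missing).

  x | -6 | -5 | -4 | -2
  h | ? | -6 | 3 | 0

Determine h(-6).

-22

The 3 known values determine h uniquely (degree ≤ 2).
L_0(-6) = (-2)·(-4)/[(-1)·(-3)] = 8/3
L_1(-6) = (-1)·(-4)/[(1)·(-2)] = -2
L_2(-6) = (-1)·(-2)/[(3)·(2)] = 1/3
Sum: (-6)·(8/3) + 3·(-2) + 0 = -22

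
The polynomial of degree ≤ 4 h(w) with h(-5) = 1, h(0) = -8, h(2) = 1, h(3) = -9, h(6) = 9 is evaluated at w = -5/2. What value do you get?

L_0(-5/2) = (-5/2)·(-9/2)·(-11/2)·(-17/2)/[(-5)·(-7)·(-8)·(-11)] = 153/896
L_1(-5/2) = (5/2)·(-9/2)·(-11/2)·(-17/2)/[(5)·(-2)·(-3)·(-6)] = 187/64
L_2(-5/2) = (5/2)·(-5/2)·(-11/2)·(-17/2)/[(7)·(2)·(-1)·(-4)] = -4675/896
L_3(-5/2) = (5/2)·(-5/2)·(-9/2)·(-17/2)/[(8)·(3)·(1)·(-3)] = 425/128
L_4(-5/2) = (5/2)·(-5/2)·(-9/2)·(-11/2)/[(11)·(6)·(4)·(3)] = -25/128
Sum: 1·(153/896) + (-8)·(187/64) + 1·(-4675/896) + (-9)·(425/128) + 9·(-25/128) = -961/16

-961/16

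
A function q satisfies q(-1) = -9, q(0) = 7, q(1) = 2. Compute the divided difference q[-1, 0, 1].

q[-1,0] = (7 - (-9)) / (0 - (-1)) = 16
q[0,1] = (2 - 7) / (1 - 0) = -5
q[-1,0,1] = (-5 - 16) / (1 - (-1)) = -21/2

-21/2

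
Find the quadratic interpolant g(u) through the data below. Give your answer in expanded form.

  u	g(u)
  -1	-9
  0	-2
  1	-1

g(u) = -3u^2 + 4u - 2

Newton's divided differences:
g[-1,0] = (-2 - (-9)) / (0 - (-1)) = 7
g[0,1] = (-1 - (-2)) / (1 - 0) = 1
g[-1,0,1] = (1 - 7) / (1 - (-1)) = -3
g(u) = -9 + 7·(u + 1) + (-3)·(u + 1)u
Expanding: g(u) = -3u^2 + 4u - 2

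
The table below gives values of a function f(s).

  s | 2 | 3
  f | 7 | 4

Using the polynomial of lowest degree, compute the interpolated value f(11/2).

Evaluate each Lagrange basis at s = 11/2:
L_0(11/2) = (5/2)/[(-1)] = -5/2
L_1(11/2) = (7/2)/[(1)] = 7/2
Sum: 7·(-5/2) + 4·(7/2) = -7/2

-7/2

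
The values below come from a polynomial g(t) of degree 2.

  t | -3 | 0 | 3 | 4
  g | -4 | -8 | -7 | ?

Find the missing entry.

-50/9

The 3 known values determine g uniquely (degree ≤ 2).
L_0(4) = (4)·(1)/[(-3)·(-6)] = 2/9
L_1(4) = (7)·(1)/[(3)·(-3)] = -7/9
L_2(4) = (7)·(4)/[(6)·(3)] = 14/9
Sum: (-4)·(2/9) + (-8)·(-7/9) + (-7)·(14/9) = -50/9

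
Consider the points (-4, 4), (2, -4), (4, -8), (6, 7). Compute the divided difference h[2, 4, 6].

19/8

h[2,4] = (-8 - (-4)) / (4 - 2) = -2
h[4,6] = (7 - (-8)) / (6 - 4) = 15/2
h[2,4,6] = (15/2 - (-2)) / (6 - 2) = 19/8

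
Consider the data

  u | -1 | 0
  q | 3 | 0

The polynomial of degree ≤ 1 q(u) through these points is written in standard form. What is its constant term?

Build the Lagrange basis polynomials:
L_0(u) = u / [-1] = -u
L_1(u) = (u + 1) / [1] = u + 1
q(u) = 3·L_0 + 0·L_1
Only the constant term is needed; take it from each L_i and combine:
3·(0) + 0·(1) = 0

0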